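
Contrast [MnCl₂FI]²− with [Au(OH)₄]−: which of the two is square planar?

For [MnCl₂FI]²−: Ligand charges: each chloride is −1; each fluoride is −1; each iodide is −1. With an overall charge of −2 the manganese centre must be in the +2 oxidation state. Group 7 minus oxidation state 2 gives a d⁵ configuration. A high-spin d⁵ ion has zero CFSE in either geometry, so four ligands adopt the sterically favoured tetrahedral geometry. → tetrahedral.
For [Au(OH)₄]−: Ligand charges: each hydroxide is −1. With an overall charge of −1 the gold centre must be in the +3 oxidation state. Group 11 minus oxidation state 3 gives a d⁸ configuration. A 5d d⁸ ion has a large crystal-field splitting; square planar leaves the high-energy d_{x²−y²} orbital empty and maximises CFSE. → square planar.

[Au(OH)₄]−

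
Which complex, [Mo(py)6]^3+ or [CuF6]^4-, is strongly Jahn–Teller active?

[Mo(py)6]^3+: Pyridine is neutral; balancing the +3 overall charge requires Mo(III). Molybdenum is a group-6 element; Mo(III) is therefore d³. The d³ configuration leaves the e_g set evenly filled (or empty) — no strong Jahn–Teller driving force.
[CuF6]^4-: Summing ligand charges against the −4 overall charge gives an oxidation state of +2 for copper. Group 11 minus oxidation state 2 gives a d⁹ configuration. The t₂g⁶e_g³ configuration has an unevenly filled e_g set; the Jahn–Teller theorem predicts a tetragonal distortion (typically axial elongation) to lift the degeneracy.

[CuF6]^4-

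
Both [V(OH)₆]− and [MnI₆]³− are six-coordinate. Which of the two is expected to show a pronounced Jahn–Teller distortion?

[V(OH)₆]−: Ligand charges: each hydroxide is −1. With an overall charge of −1 the vanadium centre must be in the +5 oxidation state. V sits in group 5, so the d-electron count is 5 − 5 = 0. The d⁰ configuration leaves the e_g set evenly filled (or empty) — no strong Jahn–Teller driving force.
[MnI₆]³−: Each iodide is −1; balancing the −3 overall charge requires Mn(III). Manganese is a group-7 element; Mn(III) is therefore d⁴. Iodide is a weak-field ligand for a first-row metal, so the complex is high-spin. The t₂g³e_g¹ (high-spin) configuration has an unevenly filled e_g set; the Jahn–Teller theorem predicts a tetragonal distortion (typically axial elongation) to lift the degeneracy.

[MnI₆]³−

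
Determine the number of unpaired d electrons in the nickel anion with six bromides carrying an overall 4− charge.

Ligand charges: each bromide is −1. With an overall charge of −4 the nickel centre must be in the +2 oxidation state.
Group 10 minus oxidation state 2 gives a d⁸ configuration.
In an octahedral field the d⁸ configuration is t₂g⁶e_g² (only one arrangement possible), giving 2 unpaired electrons.

2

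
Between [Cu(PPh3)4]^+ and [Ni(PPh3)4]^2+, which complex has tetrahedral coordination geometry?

[Cu(PPh3)4]^+

For [Cu(PPh3)4]^+: Triphenylphosphine is neutral; balancing the +1 overall charge requires Cu(I). Group 11 minus oxidation state 1 gives a d¹⁰ configuration. A d¹⁰ ion has no crystal-field stabilisation preference between square planar and tetrahedral, so four ligands adopt the sterically favoured tetrahedral geometry. → tetrahedral.
For [Ni(PPh3)4]^2+: Summing ligand charges against the +2 overall charge gives an oxidation state of +2 for nickel. Nickel is a group-10 element; Ni(II) is therefore d⁸. Triphenylphosphine is a strong-field ligand (high in the spectrochemical series). A 3d d⁸ ion with strong-field ligands gains enough CFSE to favour square planar over tetrahedral. → square planar.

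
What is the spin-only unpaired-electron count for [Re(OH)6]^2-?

3 unpaired electrons

Each hydroxide is −1; balancing the −2 overall charge requires Re(IV).
Re sits in group 7, so the d-electron count is 7 − 4 = 3.
In an octahedral field the d³ configuration is t₂g³e_g⁰ (only one arrangement possible), giving 3 unpaired electrons.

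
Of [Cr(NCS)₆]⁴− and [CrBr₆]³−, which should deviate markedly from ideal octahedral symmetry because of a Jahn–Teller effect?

[Cr(NCS)₆]⁴−: Ligand charges: each isothiocyanate is −1. With an overall charge of −4 the chromium centre must be in the +2 oxidation state. Cr sits in group 6, so the d-electron count is 6 − 2 = 4. Isothiocyanate is a weak-field ligand for a first-row metal, so the complex is high-spin. The t₂g³e_g¹ (high-spin) configuration has an unevenly filled e_g set; the Jahn–Teller theorem predicts a tetragonal distortion (typically axial elongation) to lift the degeneracy.
[CrBr₆]³−: Summing ligand charges against the −3 overall charge gives an oxidation state of +3 for chromium. Group 6 minus oxidation state 3 gives a d³ configuration. The d³ configuration leaves the e_g set evenly filled (or empty) — no strong Jahn–Teller driving force.

[Cr(NCS)₆]⁴−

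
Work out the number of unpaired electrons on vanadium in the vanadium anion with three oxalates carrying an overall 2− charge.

Summing ligand charges against the −2 overall charge gives an oxidation state of +4 for vanadium.
V sits in group 5, so the d-electron count is 5 − 4 = 1.
Counting donor atoms: 3×oxalate (bidentate) → 6 donors. Coordination number = 6.
In an octahedral field the d¹ configuration is t₂g¹e_g⁰ (only one arrangement possible), giving 1 unpaired electron.

1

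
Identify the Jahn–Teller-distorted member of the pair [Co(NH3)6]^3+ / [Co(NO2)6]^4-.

[Co(NH3)6]^3+: Ammonia is neutral; balancing the +3 overall charge requires Co(III). Co sits in group 9, so the d-electron count is 9 − 3 = 6. Co(III) has an exceptionally large octahedral splitting and is low-spin with essentially every ligand except fluoride. The d⁶ configuration leaves the e_g set evenly filled (or empty) — no strong Jahn–Teller driving force.
[Co(NO2)6]^4-: Ligand charges: each nitro (N-bound nitrite) is −1. With an overall charge of −4 the cobalt centre must be in the +2 oxidation state. Co sits in group 9, so the d-electron count is 9 − 2 = 7. Nitro (N-bound nitrite) is a strong-field ligand (high in the spectrochemical series) for a first-row metal, so the complex is low-spin. The t₂g⁶e_g¹ (low-spin) configuration has an unevenly filled e_g set; the Jahn–Teller theorem predicts a tetragonal distortion (typically axial elongation) to lift the degeneracy.

[Co(NO2)6]^4-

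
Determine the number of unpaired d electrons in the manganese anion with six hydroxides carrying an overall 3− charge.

Each hydroxide is −1; balancing the −3 overall charge requires Mn(III).
Group 7 minus oxidation state 3 gives a d⁴ configuration.
The spin state decides the count: Hydroxide is a weak-field ligand for a first-row metal, so the complex is high-spin.
An octahedral high-spin d⁴ ion is t₂g³e_g¹, giving 4 unpaired electrons.

4 unpaired electrons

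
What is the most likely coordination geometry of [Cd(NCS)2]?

linear

Summing ligand charges against the 0 overall charge gives an oxidation state of +2 for cadmium.
Cadmium is a group-12 element; Cd(II) is therefore d¹⁰.
Coordination number: 2.
A d¹⁰ ion with only two ligands adopts a linear arrangement (sp hybridisation; no CFSE preference).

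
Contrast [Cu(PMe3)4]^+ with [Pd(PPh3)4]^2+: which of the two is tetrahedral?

[Cu(PMe3)4]^+

For [Cu(PMe3)4]^+: Summing ligand charges against the +1 overall charge gives an oxidation state of +1 for copper. Cu sits in group 11, so the d-electron count is 11 − 1 = 10. A d¹⁰ ion has no crystal-field stabilisation preference between square planar and tetrahedral, so four ligands adopt the sterically favoured tetrahedral geometry. → tetrahedral.
For [Pd(PPh3)4]^2+: Summing ligand charges against the +2 overall charge gives an oxidation state of +2 for palladium. Group 10 minus oxidation state 2 gives a d⁸ configuration. A 4d d⁸ ion has a large crystal-field splitting; square planar leaves the high-energy d_{x²−y²} orbital empty and maximises CFSE. → square planar.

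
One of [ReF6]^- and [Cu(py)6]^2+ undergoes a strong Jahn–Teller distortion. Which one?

[Cu(py)6]^2+

[ReF6]^-: Each fluoride is −1; balancing the −1 overall charge requires Re(V). Group 7 minus oxidation state 5 gives a d² configuration. The d² configuration leaves the e_g set evenly filled (or empty) — no strong Jahn–Teller driving force.
[Cu(py)6]^2+: Ligand charges: pyridine is neutral. With an overall charge of +2 the copper centre must be in the +2 oxidation state. Group 11 minus oxidation state 2 gives a d⁹ configuration. The t₂g⁶e_g³ configuration has an unevenly filled e_g set; the Jahn–Teller theorem predicts a tetragonal distortion (typically axial elongation) to lift the degeneracy.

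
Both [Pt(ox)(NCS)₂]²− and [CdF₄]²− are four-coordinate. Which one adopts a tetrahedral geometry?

For [Pt(ox)(NCS)₂]²−: Ligand charges: each oxalate is −2; each isothiocyanate is −1. With an overall charge of −2 the platinum centre must be in the +2 oxidation state. Pt sits in group 10, so the d-electron count is 10 − 2 = 8. A 5d d⁸ ion has a large crystal-field splitting; square planar leaves the high-energy d_{x²−y²} orbital empty and maximises CFSE. → square planar.
For [CdF₄]²−: Summing ligand charges against the −2 overall charge gives an oxidation state of +2 for cadmium. Group 12 minus oxidation state 2 gives a d¹⁰ configuration. A d¹⁰ ion has no crystal-field stabilisation preference between square planar and tetrahedral, so four ligands adopt the sterically favoured tetrahedral geometry. → tetrahedral.

[CdF₄]²−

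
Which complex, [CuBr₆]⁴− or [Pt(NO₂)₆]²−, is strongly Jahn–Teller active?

[CuBr₆]⁴−: Summing ligand charges against the −4 overall charge gives an oxidation state of +2 for copper. Cu sits in group 11, so the d-electron count is 11 − 2 = 9. The t₂g⁶e_g³ configuration has an unevenly filled e_g set; the Jahn–Teller theorem predicts a tetragonal distortion (typically axial elongation) to lift the degeneracy.
[Pt(NO₂)₆]²−: Ligand charges: each nitro (N-bound nitrite) is −1. With an overall charge of −2 the platinum centre must be in the +4 oxidation state. Pt sits in group 10, so the d-electron count is 10 − 4 = 6. A 5d ion has a large Δₒ and is invariably low-spin. The d⁶ configuration leaves the e_g set evenly filled (or empty) — no strong Jahn–Teller driving force.

[CuBr₆]⁴−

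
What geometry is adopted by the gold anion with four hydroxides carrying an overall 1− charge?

Each hydroxide is −1; balancing the −1 overall charge requires Au(III).
Group 11 minus oxidation state 3 gives a d⁸ configuration.
With 4 monodentate ligands the coordination number is 4.
A 5d d⁸ ion has a large crystal-field splitting; square planar leaves the high-energy d_{x²−y²} orbital empty and maximises CFSE.

square planar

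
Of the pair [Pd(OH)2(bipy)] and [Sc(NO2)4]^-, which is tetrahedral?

For [Pd(OH)2(bipy)]: Ligand charges: each hydroxide is −1; 2,2′-bipyridine is neutral. With an overall charge of 0 the palladium centre must be in the +2 oxidation state. Pd sits in group 10, so the d-electron count is 10 − 2 = 8. A 4d d⁸ ion has a large crystal-field splitting; square planar leaves the high-energy d_{x²−y²} orbital empty and maximises CFSE. → square planar.
For [Sc(NO2)4]^-: Ligand charges: each nitro (N-bound nitrite) is −1. With an overall charge of −1 the scandium centre must be in the +3 oxidation state. Sc sits in group 3, so the d-electron count is 3 − 3 = 0. A d⁰ ion has no crystal-field stabilisation preference between square planar and tetrahedral, so four ligands adopt the sterically favoured tetrahedral geometry. → tetrahedral.

[Sc(NO2)4]^-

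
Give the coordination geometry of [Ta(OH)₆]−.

Each hydroxide is −1; balancing the −1 overall charge requires Ta(V).
Group 5 minus oxidation state 5 gives a d⁰ configuration.
With 6 monodentate ligands the coordination number is 6.
Six donors around a single metal centre give an octahedral coordination sphere.

octahedral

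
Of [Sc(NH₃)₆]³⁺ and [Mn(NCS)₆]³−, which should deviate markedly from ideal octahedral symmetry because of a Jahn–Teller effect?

[Mn(NCS)₆]³−

[Sc(NH₃)₆]³⁺: Ammonia is neutral; balancing the +3 overall charge requires Sc(III). Group 3 minus oxidation state 3 gives a d⁰ configuration. The d⁰ configuration leaves the e_g set evenly filled (or empty) — no strong Jahn–Teller driving force.
[Mn(NCS)₆]³−: Ligand charges: each isothiocyanate is −1. With an overall charge of −3 the manganese centre must be in the +3 oxidation state. Manganese is a group-7 element; Mn(III) is therefore d⁴. Isothiocyanate is a weak-field ligand for a first-row metal, so the complex is high-spin. The t₂g³e_g¹ (high-spin) configuration has an unevenly filled e_g set; the Jahn–Teller theorem predicts a tetragonal distortion (typically axial elongation) to lift the degeneracy.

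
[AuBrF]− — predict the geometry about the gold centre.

linear

Each bromide is −1; each fluoride is −1; balancing the −1 overall charge requires Au(I).
Group 11 minus oxidation state 1 gives a d¹⁰ configuration.
With 2 monodentate ligands the coordination number is 2.
A d¹⁰ ion with only two ligands adopts a linear arrangement (sp hybridisation; no CFSE preference).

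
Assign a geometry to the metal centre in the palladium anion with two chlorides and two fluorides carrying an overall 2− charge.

square planar

Each chloride is −1; each fluoride is −1; balancing the −2 overall charge requires Pd(II).
Group 10 minus oxidation state 2 gives a d⁸ configuration.
Coordination number: 4.
A 4d d⁸ ion has a large crystal-field splitting; square planar leaves the high-energy d_{x²−y²} orbital empty and maximises CFSE.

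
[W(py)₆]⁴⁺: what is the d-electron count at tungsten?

d2

Ligand charges: pyridine is neutral. With an overall charge of +4 the tungsten centre must be in the +4 oxidation state.
W sits in group 6, so the d-electron count is 6 − 4 = 2.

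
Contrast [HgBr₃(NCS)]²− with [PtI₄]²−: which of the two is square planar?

[PtI₄]²−

For [HgBr₃(NCS)]²−: Each bromide is −1; each isothiocyanate is −1; balancing the −2 overall charge requires Hg(II). Hg sits in group 12, so the d-electron count is 12 − 2 = 10. A d¹⁰ ion has no crystal-field stabilisation preference between square planar and tetrahedral, so four ligands adopt the sterically favoured tetrahedral geometry. → tetrahedral.
For [PtI₄]²−: Ligand charges: each iodide is −1. With an overall charge of −2 the platinum centre must be in the +2 oxidation state. Group 10 minus oxidation state 2 gives a d⁸ configuration. A 5d d⁸ ion has a large crystal-field splitting; square planar leaves the high-energy d_{x²−y²} orbital empty and maximises CFSE. → square planar.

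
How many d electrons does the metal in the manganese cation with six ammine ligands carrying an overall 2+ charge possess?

Ammonia is neutral; balancing the +2 overall charge requires Mn(II).
Manganese is a group-7 element; Mn(II) is therefore d⁵.

d5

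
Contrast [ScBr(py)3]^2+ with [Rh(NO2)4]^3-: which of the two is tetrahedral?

[ScBr(py)3]^2+

For [ScBr(py)3]^2+: Ligand charges: each bromide is −1; pyridine is neutral. With an overall charge of +2 the scandium centre must be in the +3 oxidation state. Scandium is a group-3 element; Sc(III) is therefore d⁰. A d⁰ ion has no crystal-field stabilisation preference between square planar and tetrahedral, so four ligands adopt the sterically favoured tetrahedral geometry. → tetrahedral.
For [Rh(NO2)4]^3-: Summing ligand charges against the −3 overall charge gives an oxidation state of +1 for rhodium. Group 9 minus oxidation state 1 gives a d⁸ configuration. A 4d d⁸ ion has a large crystal-field splitting; square planar leaves the high-energy d_{x²−y²} orbital empty and maximises CFSE. → square planar.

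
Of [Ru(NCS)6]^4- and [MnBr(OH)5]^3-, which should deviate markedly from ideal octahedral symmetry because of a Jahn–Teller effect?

[Ru(NCS)6]^4-: Ligand charges: each isothiocyanate is −1. With an overall charge of −4 the ruthenium centre must be in the +2 oxidation state. Ruthenium is a group-8 element; Ru(II) is therefore d⁶. A 4d ion has a large Δₒ and is invariably low-spin. The d⁶ configuration leaves the e_g set evenly filled (or empty) — no strong Jahn–Teller driving force.
[MnBr(OH)5]^3-: Ligand charges: each bromide is −1; each hydroxide is −1. With an overall charge of −3 the manganese centre must be in the +3 oxidation state. Group 7 minus oxidation state 3 gives a d⁴ configuration. Bromide and hydroxide are weak-field ligands for a first-row metal, so the complex is high-spin. The t₂g³e_g¹ (high-spin) configuration has an unevenly filled e_g set; the Jahn–Teller theorem predicts a tetragonal distortion (typically axial elongation) to lift the degeneracy.

[MnBr(OH)5]^3-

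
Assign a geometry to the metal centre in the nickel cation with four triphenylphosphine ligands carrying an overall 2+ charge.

Ligand charges: triphenylphosphine is neutral. With an overall charge of +2 the nickel centre must be in the +2 oxidation state.
Group 10 minus oxidation state 2 gives a d⁸ configuration.
Coordination number: 4.
Triphenylphosphine is a strong-field ligand (high in the spectrochemical series).
A 3d d⁸ ion with strong-field ligands gains enough CFSE to favour square planar over tetrahedral.

square planar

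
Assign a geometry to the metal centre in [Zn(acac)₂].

tetrahedral

Ligand charges: each acetylacetonate is −1. With an overall charge of 0 the zinc centre must be in the +2 oxidation state.
Group 12 minus oxidation state 2 gives a d¹⁰ configuration.
Counting donor atoms: 2×acetylacetonate (bidentate) → 4 donors. Coordination number = 4.
A d¹⁰ ion has no crystal-field stabilisation preference between square planar and tetrahedral, so four ligands adopt the sterically favoured tetrahedral geometry.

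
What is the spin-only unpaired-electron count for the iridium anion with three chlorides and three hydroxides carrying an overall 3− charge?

0

Summing ligand charges against the −3 overall charge gives an oxidation state of +3 for iridium.
Ir sits in group 9, so the d-electron count is 9 − 3 = 6.
The spin state decides the count: a 5d ion has a large Δₒ and is invariably low-spin.
An octahedral low-spin d⁶ ion is t₂g⁶e_g⁰, giving 0 unpaired electrons.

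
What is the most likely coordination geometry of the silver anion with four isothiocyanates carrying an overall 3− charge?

Ligand charges: each isothiocyanate is −1. With an overall charge of −3 the silver centre must be in the +1 oxidation state.
Group 11 minus oxidation state 1 gives a d¹⁰ configuration.
With 4 monodentate ligands the coordination number is 4.
A d¹⁰ ion has no crystal-field stabilisation preference between square planar and tetrahedral, so four ligands adopt the sterically favoured tetrahedral geometry.

tetrahedral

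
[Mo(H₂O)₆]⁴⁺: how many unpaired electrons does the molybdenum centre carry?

2 unpaired electrons

Water is neutral; balancing the +4 overall charge requires Mo(IV).
Mo sits in group 6, so the d-electron count is 6 − 4 = 2.
In an octahedral field the d² configuration is t₂g²e_g⁰ (only one arrangement possible), giving 2 unpaired electrons.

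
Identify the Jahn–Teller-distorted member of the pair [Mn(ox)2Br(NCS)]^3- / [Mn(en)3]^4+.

[Mn(ox)2Br(NCS)]^3-

[Mn(ox)2Br(NCS)]^3-: Ligand charges: each oxalate is −2; each bromide is −1; each isothiocyanate is −1. With an overall charge of −3 the manganese centre must be in the +3 oxidation state. Manganese is a group-7 element; Mn(III) is therefore d⁴. Bromide, isothiocyanate, and oxalate are weak-field ligands for a first-row metal, so the complex is high-spin. The t₂g³e_g¹ (high-spin) configuration has an unevenly filled e_g set; the Jahn–Teller theorem predicts a tetragonal distortion (typically axial elongation) to lift the degeneracy.
[Mn(en)3]^4+: Summing ligand charges against the +4 overall charge gives an oxidation state of +4 for manganese. Manganese is a group-7 element; Mn(IV) is therefore d³. The d³ configuration leaves the e_g set evenly filled (or empty) — no strong Jahn–Teller driving force.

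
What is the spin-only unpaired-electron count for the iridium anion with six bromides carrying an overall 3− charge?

Each bromide is −1; balancing the −3 overall charge requires Ir(III).
Iridium is a group-9 element; Ir(III) is therefore d⁶.
The spin state decides the count: a 5d ion has a large Δₒ and is invariably low-spin.
An octahedral low-spin d⁶ ion is t₂g⁶e_g⁰, giving 0 unpaired electrons.

0 unpaired electrons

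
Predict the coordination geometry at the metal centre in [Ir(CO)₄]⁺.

Carbonyl is neutral; balancing the +1 overall charge requires Ir(I).
Group 9 minus oxidation state 1 gives a d⁸ configuration.
Coordination number: 4.
A 5d d⁸ ion has a large crystal-field splitting; square planar leaves the high-energy d_{x²−y²} orbital empty and maximises CFSE.

square planar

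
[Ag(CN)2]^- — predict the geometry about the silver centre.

linear

Ligand charges: each cyanide is −1. With an overall charge of −1 the silver centre must be in the +1 oxidation state.
Silver is a group-11 element; Ag(I) is therefore d¹⁰.
Coordination number: 2.
A d¹⁰ ion with only two ligands adopts a linear arrangement (sp hybridisation; no CFSE preference).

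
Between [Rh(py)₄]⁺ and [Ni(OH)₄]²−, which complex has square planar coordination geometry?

For [Rh(py)₄]⁺: Ligand charges: pyridine is neutral. With an overall charge of +1 the rhodium centre must be in the +1 oxidation state. Group 9 minus oxidation state 1 gives a d⁸ configuration. A 4d d⁸ ion has a large crystal-field splitting; square planar leaves the high-energy d_{x²−y²} orbital empty and maximises CFSE. → square planar.
For [Ni(OH)₄]²−: Summing ligand charges against the −2 overall charge gives an oxidation state of +2 for nickel. Group 10 minus oxidation state 2 gives a d⁸ configuration. Hydroxide is a weak-field ligand. With weak-field ligands the CFSE gain from square planar is small, so a 3d d⁸ ion takes the sterically preferred tetrahedral geometry. → tetrahedral.

[Rh(py)₄]⁺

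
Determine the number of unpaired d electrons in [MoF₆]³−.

Each fluoride is −1; balancing the −3 overall charge requires Mo(III).
Molybdenum is a group-6 element; Mo(III) is therefore d³.
In an octahedral field the d³ configuration is t₂g³e_g⁰ (only one arrangement possible), giving 3 unpaired electrons.

3 unpaired electrons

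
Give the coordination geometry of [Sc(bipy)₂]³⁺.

tetrahedral

Summing ligand charges against the +3 overall charge gives an oxidation state of +3 for scandium.
Group 3 minus oxidation state 3 gives a d⁰ configuration.
Counting donor atoms: 2×2,2′-bipyridine (bidentate) → 4 donors. Coordination number = 4.
A d⁰ ion has no crystal-field stabilisation preference between square planar and tetrahedral, so four ligands adopt the sterically favoured tetrahedral geometry.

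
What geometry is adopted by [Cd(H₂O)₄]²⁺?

Summing ligand charges against the +2 overall charge gives an oxidation state of +2 for cadmium.
Cadmium is a group-12 element; Cd(II) is therefore d¹⁰.
Coordination number: 4.
A d¹⁰ ion has no crystal-field stabilisation preference between square planar and tetrahedral, so four ligands adopt the sterically favoured tetrahedral geometry.

tetrahedral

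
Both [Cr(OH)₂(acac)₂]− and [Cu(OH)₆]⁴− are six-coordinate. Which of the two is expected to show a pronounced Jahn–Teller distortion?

[Cu(OH)₆]⁴−

[Cr(OH)₂(acac)₂]−: Ligand charges: each hydroxide is −1; each acetylacetonate is −1. With an overall charge of −1 the chromium centre must be in the +3 oxidation state. Group 6 minus oxidation state 3 gives a d³ configuration. The d³ configuration leaves the e_g set evenly filled (or empty) — no strong Jahn–Teller driving force.
[Cu(OH)₆]⁴−: Summing ligand charges against the −4 overall charge gives an oxidation state of +2 for copper. Copper is a group-11 element; Cu(II) is therefore d⁹. The t₂g⁶e_g³ configuration has an unevenly filled e_g set; the Jahn–Teller theorem predicts a tetragonal distortion (typically axial elongation) to lift the degeneracy.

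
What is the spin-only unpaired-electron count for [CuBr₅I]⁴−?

1

Ligand charges: each bromide is −1; each iodide is −1. With an overall charge of −4 the copper centre must be in the +2 oxidation state.
Group 11 minus oxidation state 2 gives a d⁹ configuration.
In an octahedral field the d⁹ configuration is t₂g⁶e_g³ (only one arrangement possible), giving 1 unpaired electron.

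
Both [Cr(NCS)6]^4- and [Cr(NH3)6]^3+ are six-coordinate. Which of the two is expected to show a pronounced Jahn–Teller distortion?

[Cr(NCS)6]^4-: Ligand charges: each isothiocyanate is −1. With an overall charge of −4 the chromium centre must be in the +2 oxidation state. Group 6 minus oxidation state 2 gives a d⁴ configuration. Isothiocyanate is a weak-field ligand for a first-row metal, so the complex is high-spin. The t₂g³e_g¹ (high-spin) configuration has an unevenly filled e_g set; the Jahn–Teller theorem predicts a tetragonal distortion (typically axial elongation) to lift the degeneracy.
[Cr(NH3)6]^3+: Summing ligand charges against the +3 overall charge gives an oxidation state of +3 for chromium. Group 6 minus oxidation state 3 gives a d³ configuration. The d³ configuration leaves the e_g set evenly filled (or empty) — no strong Jahn–Teller driving force.

[Cr(NCS)6]^4-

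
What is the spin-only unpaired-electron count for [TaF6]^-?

Ligand charges: each fluoride is −1. With an overall charge of −1 the tantalum centre must be in the +5 oxidation state.
Ta sits in group 5, so the d-electron count is 5 − 5 = 0.
In an octahedral field the d⁰ configuration is t₂g⁰e_g⁰, giving 0 unpaired electrons.

0 unpaired electrons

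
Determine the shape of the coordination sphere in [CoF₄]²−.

tetrahedral

Summing ligand charges against the −2 overall charge gives an oxidation state of +2 for cobalt.
Group 9 minus oxidation state 2 gives a d⁷ configuration.
Coordination number: 4.
Fluoride is a weak-field ligand.
For a high-spin 3d d⁷ ion with weak-field ligands the small Δₜ gives little square-planar CFSE advantage, so four ligands adopt the sterically favoured tetrahedral geometry.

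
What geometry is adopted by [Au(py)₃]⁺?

Pyridine is neutral; balancing the +1 overall charge requires Au(I).
Group 11 minus oxidation state 1 gives a d¹⁰ configuration.
Coordination number: 3.
Three ligands around a d¹⁰ centre minimise repulsion in a trigonal-planar arrangement.

trigonal planar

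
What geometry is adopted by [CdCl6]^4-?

octahedral

Summing ligand charges against the −4 overall charge gives an oxidation state of +2 for cadmium.
Cd sits in group 12, so the d-electron count is 12 − 2 = 10.
Coordination number: 6.
Six donors around a single metal centre give an octahedral coordination sphere.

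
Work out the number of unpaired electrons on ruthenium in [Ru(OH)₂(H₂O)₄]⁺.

1

Each hydroxide is −1; water is neutral; balancing the +1 overall charge requires Ru(III).
Ru sits in group 8, so the d-electron count is 8 − 3 = 5.
The spin state decides the count: a 4d ion has a large Δₒ and is invariably low-spin.
An octahedral low-spin d⁵ ion is t₂g⁵e_g⁰, giving 1 unpaired electron.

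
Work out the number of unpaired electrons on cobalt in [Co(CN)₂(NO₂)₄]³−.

Ligand charges: each cyanide is −1; each nitro (N-bound nitrite) is −1. With an overall charge of −3 the cobalt centre must be in the +3 oxidation state.
Co sits in group 9, so the d-electron count is 9 − 3 = 6.
The spin state decides the count: Co(III) has an exceptionally large octahedral splitting and is low-spin with essentially every ligand except fluoride.
An octahedral low-spin d⁶ ion is t₂g⁶e_g⁰, giving 0 unpaired electrons.

0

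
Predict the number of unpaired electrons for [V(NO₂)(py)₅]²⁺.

Ligand charges: each nitro (N-bound nitrite) is −1; pyridine is neutral. With an overall charge of +2 the vanadium centre must be in the +3 oxidation state.
V sits in group 5, so the d-electron count is 5 − 3 = 2.
In an octahedral field the d² configuration is t₂g²e_g⁰ (only one arrangement possible), giving 2 unpaired electrons.

2 unpaired electrons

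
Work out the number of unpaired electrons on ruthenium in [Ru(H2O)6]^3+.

Summing ligand charges against the +3 overall charge gives an oxidation state of +3 for ruthenium.
Ruthenium is a group-8 element; Ru(III) is therefore d⁵.
The spin state decides the count: a 4d ion has a large Δₒ and is invariably low-spin.
An octahedral low-spin d⁵ ion is t₂g⁵e_g⁰, giving 1 unpaired electron.

1 unpaired electron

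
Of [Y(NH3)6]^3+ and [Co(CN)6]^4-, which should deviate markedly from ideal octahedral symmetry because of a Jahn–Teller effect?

[Y(NH3)6]^3+: Ammonia is neutral; balancing the +3 overall charge requires Y(III). Group 3 minus oxidation state 3 gives a d⁰ configuration. The d⁰ configuration leaves the e_g set evenly filled (or empty) — no strong Jahn–Teller driving force.
[Co(CN)6]^4-: Each cyanide is −1; balancing the −4 overall charge requires Co(II). Co sits in group 9, so the d-electron count is 9 − 2 = 7. Cyanide is a strong-field ligand (high in the spectrochemical series) for a first-row metal, so the complex is low-spin. The t₂g⁶e_g¹ (low-spin) configuration has an unevenly filled e_g set; the Jahn–Teller theorem predicts a tetragonal distortion (typically axial elongation) to lift the degeneracy.

[Co(CN)6]^4-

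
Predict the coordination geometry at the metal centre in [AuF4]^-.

square planar

Ligand charges: each fluoride is −1. With an overall charge of −1 the gold centre must be in the +3 oxidation state.
Group 11 minus oxidation state 3 gives a d⁸ configuration.
Coordination number: 4.
A 5d d⁸ ion has a large crystal-field splitting; square planar leaves the high-energy d_{x²−y²} orbital empty and maximises CFSE.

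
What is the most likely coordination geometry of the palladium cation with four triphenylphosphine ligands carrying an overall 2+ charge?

Ligand charges: triphenylphosphine is neutral. With an overall charge of +2 the palladium centre must be in the +2 oxidation state.
Group 10 minus oxidation state 2 gives a d⁸ configuration.
Coordination number: 4.
A 4d d⁸ ion has a large crystal-field splitting; square planar leaves the high-energy d_{x²−y²} orbital empty and maximises CFSE.

square planar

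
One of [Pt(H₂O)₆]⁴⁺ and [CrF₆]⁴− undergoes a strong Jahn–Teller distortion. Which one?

[CrF₆]⁴−

[Pt(H₂O)₆]⁴⁺: Water is neutral; balancing the +4 overall charge requires Pt(IV). Group 10 minus oxidation state 4 gives a d⁶ configuration. A 5d ion has a large Δₒ and is invariably low-spin. The d⁶ configuration leaves the e_g set evenly filled (or empty) — no strong Jahn–Teller driving force.
[CrF₆]⁴−: Ligand charges: each fluoride is −1. With an overall charge of −4 the chromium centre must be in the +2 oxidation state. Chromium is a group-6 element; Cr(II) is therefore d⁴. Fluoride is a weak-field ligand for a first-row metal, so the complex is high-spin. The t₂g³e_g¹ (high-spin) configuration has an unevenly filled e_g set; the Jahn–Teller theorem predicts a tetragonal distortion (typically axial elongation) to lift the degeneracy.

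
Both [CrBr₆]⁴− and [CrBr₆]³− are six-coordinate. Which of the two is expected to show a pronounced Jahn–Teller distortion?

[CrBr₆]⁴−

[CrBr₆]⁴−: Summing ligand charges against the −4 overall charge gives an oxidation state of +2 for chromium. Group 6 minus oxidation state 2 gives a d⁴ configuration. Bromide is a weak-field ligand for a first-row metal, so the complex is high-spin. The t₂g³e_g¹ (high-spin) configuration has an unevenly filled e_g set; the Jahn–Teller theorem predicts a tetragonal distortion (typically axial elongation) to lift the degeneracy.
[CrBr₆]³−: Each bromide is −1; balancing the −3 overall charge requires Cr(III). Group 6 minus oxidation state 3 gives a d³ configuration. The d³ configuration leaves the e_g set evenly filled (or empty) — no strong Jahn–Teller driving force.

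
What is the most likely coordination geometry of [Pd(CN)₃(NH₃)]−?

Each cyanide is −1; ammonia is neutral; balancing the −1 overall charge requires Pd(II).
Pd sits in group 10, so the d-electron count is 10 − 2 = 8.
Coordination number: 4.
A 4d d⁸ ion has a large crystal-field splitting; square planar leaves the high-energy d_{x²−y²} orbital empty and maximises CFSE.

square planar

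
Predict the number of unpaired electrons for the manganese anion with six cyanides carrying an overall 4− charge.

Summing ligand charges against the −4 overall charge gives an oxidation state of +2 for manganese.
Manganese is a group-7 element; Mn(II) is therefore d⁵.
The spin state decides the count: Cyanide is a strong-field ligand (high in the spectrochemical series) for a first-row metal, so the complex is low-spin.
An octahedral low-spin d⁵ ion is t₂g⁵e_g⁰, giving 1 unpaired electron.

1 unpaired electron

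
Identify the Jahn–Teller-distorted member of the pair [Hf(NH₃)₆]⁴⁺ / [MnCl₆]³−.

[Hf(NH₃)₆]⁴⁺: Summing ligand charges against the +4 overall charge gives an oxidation state of +4 for hafnium. Hf sits in group 4, so the d-electron count is 4 − 4 = 0. The d⁰ configuration leaves the e_g set evenly filled (or empty) — no strong Jahn–Teller driving force.
[MnCl₆]³−: Summing ligand charges against the −3 overall charge gives an oxidation state of +3 for manganese. Manganese is a group-7 element; Mn(III) is therefore d⁴. Chloride is a weak-field ligand for a first-row metal, so the complex is high-spin. The t₂g³e_g¹ (high-spin) configuration has an unevenly filled e_g set; the Jahn–Teller theorem predicts a tetragonal distortion (typically axial elongation) to lift the degeneracy.

[MnCl₆]³−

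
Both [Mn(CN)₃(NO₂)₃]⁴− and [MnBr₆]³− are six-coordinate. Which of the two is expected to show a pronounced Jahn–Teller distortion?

[MnBr₆]³−

[Mn(CN)₃(NO₂)₃]⁴−: Ligand charges: each cyanide is −1; each nitro (N-bound nitrite) is −1. With an overall charge of −4 the manganese centre must be in the +2 oxidation state. Mn sits in group 7, so the d-electron count is 7 − 2 = 5. Cyanide and nitro (N-bound nitrite) are strong-field ligands (high in the spectrochemical series) for a first-row metal, so the complex is low-spin. The d⁵ configuration leaves the e_g set evenly filled (or empty) — no strong Jahn–Teller driving force.
[MnBr₆]³−: Summing ligand charges against the −3 overall charge gives an oxidation state of +3 for manganese. Group 7 minus oxidation state 3 gives a d⁴ configuration. Bromide is a weak-field ligand for a first-row metal, so the complex is high-spin. The t₂g³e_g¹ (high-spin) configuration has an unevenly filled e_g set; the Jahn–Teller theorem predicts a tetragonal distortion (typically axial elongation) to lift the degeneracy.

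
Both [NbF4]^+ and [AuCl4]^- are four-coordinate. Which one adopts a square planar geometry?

For [NbF4]^+: Ligand charges: each fluoride is −1. With an overall charge of +1 the niobium centre must be in the +5 oxidation state. Group 5 minus oxidation state 5 gives a d⁰ configuration. A d⁰ ion has no crystal-field stabilisation preference between square planar and tetrahedral, so four ligands adopt the sterically favoured tetrahedral geometry. → tetrahedral.
For [AuCl4]^-: Ligand charges: each chloride is −1. With an overall charge of −1 the gold centre must be in the +3 oxidation state. Group 11 minus oxidation state 3 gives a d⁸ configuration. A 5d d⁸ ion has a large crystal-field splitting; square planar leaves the high-energy d_{x²−y²} orbital empty and maximises CFSE. → square planar.

[AuCl4]^-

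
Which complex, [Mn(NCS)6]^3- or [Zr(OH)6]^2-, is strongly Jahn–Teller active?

[Mn(NCS)6]^3-

[Mn(NCS)6]^3-: Ligand charges: each isothiocyanate is −1. With an overall charge of −3 the manganese centre must be in the +3 oxidation state. Group 7 minus oxidation state 3 gives a d⁴ configuration. Isothiocyanate is a weak-field ligand for a first-row metal, so the complex is high-spin. The t₂g³e_g¹ (high-spin) configuration has an unevenly filled e_g set; the Jahn–Teller theorem predicts a tetragonal distortion (typically axial elongation) to lift the degeneracy.
[Zr(OH)6]^2-: Summing ligand charges against the −2 overall charge gives an oxidation state of +4 for zirconium. Zirconium is a group-4 element; Zr(IV) is therefore d⁰. The d⁰ configuration leaves the e_g set evenly filled (or empty) — no strong Jahn–Teller driving force.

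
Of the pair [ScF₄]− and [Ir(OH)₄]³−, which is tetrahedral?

For [ScF₄]−: Summing ligand charges against the −1 overall charge gives an oxidation state of +3 for scandium. Group 3 minus oxidation state 3 gives a d⁰ configuration. A d⁰ ion has no crystal-field stabilisation preference between square planar and tetrahedral, so four ligands adopt the sterically favoured tetrahedral geometry. → tetrahedral.
For [Ir(OH)₄]³−: Summing ligand charges against the −3 overall charge gives an oxidation state of +1 for iridium. Group 9 minus oxidation state 1 gives a d⁸ configuration. A 5d d⁸ ion has a large crystal-field splitting; square planar leaves the high-energy d_{x²−y²} orbital empty and maximises CFSE. → square planar.

[ScF₄]−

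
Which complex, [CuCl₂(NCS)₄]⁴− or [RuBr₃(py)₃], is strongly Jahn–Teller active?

[CuCl₂(NCS)₄]⁴−: Each chloride is −1; each isothiocyanate is −1; balancing the −4 overall charge requires Cu(II). Cu sits in group 11, so the d-electron count is 11 − 2 = 9. The t₂g⁶e_g³ configuration has an unevenly filled e_g set; the Jahn–Teller theorem predicts a tetragonal distortion (typically axial elongation) to lift the degeneracy.
[RuBr₃(py)₃]: Ligand charges: each bromide is −1; pyridine is neutral. With an overall charge of 0 the ruthenium centre must be in the +3 oxidation state. Ruthenium is a group-8 element; Ru(III) is therefore d⁵. A 4d ion has a large Δₒ and is invariably low-spin. The d⁵ configuration leaves the e_g set evenly filled (or empty) — no strong Jahn–Teller driving force.

[CuCl₂(NCS)₄]⁴−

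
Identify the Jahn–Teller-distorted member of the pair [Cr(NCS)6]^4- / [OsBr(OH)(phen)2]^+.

[Cr(NCS)6]^4-: Summing ligand charges against the −4 overall charge gives an oxidation state of +2 for chromium. Cr sits in group 6, so the d-electron count is 6 − 2 = 4. Isothiocyanate is a weak-field ligand for a first-row metal, so the complex is high-spin. The t₂g³e_g¹ (high-spin) configuration has an unevenly filled e_g set; the Jahn–Teller theorem predicts a tetragonal distortion (typically axial elongation) to lift the degeneracy.
[OsBr(OH)(phen)2]^+: Each bromide is −1; each hydroxide is −1; 1,10-phenanthroline is neutral; balancing the +1 overall charge requires Os(III). Osmium is a group-8 element; Os(III) is therefore d⁵. A 5d ion has a large Δₒ and is invariably low-spin. The d⁵ configuration leaves the e_g set evenly filled (or empty) — no strong Jahn–Teller driving force.

[Cr(NCS)6]^4-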